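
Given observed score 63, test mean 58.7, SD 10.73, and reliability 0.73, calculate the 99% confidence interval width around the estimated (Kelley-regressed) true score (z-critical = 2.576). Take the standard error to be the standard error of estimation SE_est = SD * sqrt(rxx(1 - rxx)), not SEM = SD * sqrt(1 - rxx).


True score estimate = 0.73*63 + 0.27*58.7 = 61.839
SE_est = SD * sqrt(rxx * (1 - rxx)) = 10.73 * sqrt(0.73 * 0.27) = 10.73 * sqrt(0.1971) = 4.763685
CI = T_est +/- z * SE_est, so width = 2 * z * SE_est = 2 * 2.576 * 4.763685
Width = 24.5425

24.5425


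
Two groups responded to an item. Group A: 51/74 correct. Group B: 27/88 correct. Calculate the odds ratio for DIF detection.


Odds_A = 51/23 = 2.2174
Odds_B = 27/61 = 0.4426
OR = Odds_A / Odds_B = 2.2174 / 0.4426
Exactly, OR = (51 * 61) / (23 * 27) = 3111 / 621
OR = 5.0097

5.0097


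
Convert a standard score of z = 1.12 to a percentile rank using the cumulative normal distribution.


CDF(z) = 0.5 * (1 + erf(z/sqrt(2)))
erf(0.792) = 0.7373
CDF = 0.8686
Percentile rank = 0.8686 * 100 = 86.86

86.86


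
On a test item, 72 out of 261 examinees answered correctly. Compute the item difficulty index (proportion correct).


Item difficulty p = number correct / total examinees
p = 72 / 261
p = 0.2759

0.2759


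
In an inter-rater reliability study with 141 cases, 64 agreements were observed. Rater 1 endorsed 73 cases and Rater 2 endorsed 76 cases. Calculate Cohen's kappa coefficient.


P_o = 64/141 = 0.453901
P_e = (73*76 + 68*65) / 19881 = 0.501383
kappa = (P_o - P_e) / (1 - P_e)
kappa = (0.453901 - 0.501383) / (1 - 0.501383)
kappa = -0.0952

-0.0952


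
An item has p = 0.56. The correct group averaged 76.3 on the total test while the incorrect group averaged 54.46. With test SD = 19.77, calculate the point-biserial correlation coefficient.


q = 1 - p = 0.44
rpb = ((M1 - M0) / SD) * sqrt(p * q)
rpb = ((76.3 - 54.46) / 19.77) * sqrt(0.56 * 0.44)
rpb = 0.5484

0.5484


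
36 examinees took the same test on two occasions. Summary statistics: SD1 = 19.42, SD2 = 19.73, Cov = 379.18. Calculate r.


r = cov(X,Y) / (SD_X * SD_Y)
r = 379.18 / (19.42 * 19.73)
r = 379.18 / 383.1566
r = 0.9896

0.9896


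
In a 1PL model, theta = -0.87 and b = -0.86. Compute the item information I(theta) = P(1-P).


P = 1/(1+exp(-(-0.87--0.86))) = 0.4975
I = P*(1-P) = 0.4975 * 0.5025
I = 0.25

0.25


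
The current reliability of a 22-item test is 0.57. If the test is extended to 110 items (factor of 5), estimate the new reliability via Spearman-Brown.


r_new = (n * rxx) / (1 + (n-1) * rxx)
r_new = (5 * 0.57) / (1 + 4 * 0.57)
r_new = 2.85 / 3.28
r_new = 0.8689

0.8689


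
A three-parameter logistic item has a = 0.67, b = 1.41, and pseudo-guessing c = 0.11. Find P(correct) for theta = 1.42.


logit = 0.67*(1.42 - 1.41) = 0.0067
P* = 1/(1 + exp(-0.0067)) = 0.5017
P = 0.11 + (1 - 0.11) * 0.5017
P = 0.5565

0.5565


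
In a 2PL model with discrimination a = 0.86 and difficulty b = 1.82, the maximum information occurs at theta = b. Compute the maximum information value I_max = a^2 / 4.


For 2PL, max info at theta = b = 1.82
I_max = a^2 / 4 = 0.86^2 / 4
= 0.7396 / 4
I_max = 0.1849

0.1849


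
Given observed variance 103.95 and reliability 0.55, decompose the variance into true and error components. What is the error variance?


var_true = rxx * var_obs = 0.55 * 103.95 = 57.1725
var_error = var_obs - var_true
var_error = 103.95 - 57.1725
var_error = 46.7775

46.7775


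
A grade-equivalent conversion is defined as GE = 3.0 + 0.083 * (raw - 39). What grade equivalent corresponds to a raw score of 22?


raw - median = 22 - 39 = -17
slope * diff = 0.083 * -17 = -1.411
GE = 3.0 + -1.411
GE = 1.589

1.589


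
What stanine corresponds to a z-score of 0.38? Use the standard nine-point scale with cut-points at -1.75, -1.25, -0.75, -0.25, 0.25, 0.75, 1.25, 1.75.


Stanine boundaries: [-1.75, -1.25, -0.75, -0.25, 0.25, 0.75, 1.25, 1.75]
z = 0.38
Check each boundary:
  z >= -1.75 -> could be stanine 2
  z >= -1.25 -> could be stanine 3
  z >= -0.75 -> could be stanine 4
  z >= -0.25 -> could be stanine 5
  z >= 0.25 -> could be stanine 6
  z < 0.75
  z < 1.25
  z < 1.75
Highest qualifying boundary gives stanine = 6

6


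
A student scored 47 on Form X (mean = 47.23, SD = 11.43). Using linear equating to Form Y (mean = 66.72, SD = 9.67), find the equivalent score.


slope = SD_Y / SD_X = 9.67 / 11.43 ~ 0.846
intercept = mean_Y - slope * mean_X = 66.72 - (9.67 / 11.43) * 47.23 ~ 26.7625
Y = slope * X + intercept. To avoid rounding drift from the rounded slope/intercept, evaluate the equivalent form Y = mean_Y + SD_Y * (X - mean_X) / SD_X at full precision:
Y = 66.72 + 9.67 * (47 - 47.23) / 11.43
Y = 66.72 - 9.67 * 0.23 / 11.43
Y = 66.72 - 2.2241 / 11.43
Y = 66.72 - 0.1946
Y = 66.5254

66.5254


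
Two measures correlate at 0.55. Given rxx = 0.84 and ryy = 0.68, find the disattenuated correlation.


r_corrected = rxy / sqrt(rxx * ryy)
= 0.55 / sqrt(0.84 * 0.68)
= 0.55 / sqrt(0.5712)
= 0.55 / 0.755778
r_corrected = 0.7277

0.7277


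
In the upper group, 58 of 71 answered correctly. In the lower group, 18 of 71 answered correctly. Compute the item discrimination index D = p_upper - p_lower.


p_upper = 58/71 = 0.8169
p_lower = 18/71 = 0.2535
D = 0.8169 - 0.2535 = 0.5634

0.5634


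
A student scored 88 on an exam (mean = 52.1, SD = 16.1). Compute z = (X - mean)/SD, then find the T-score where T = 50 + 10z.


z = (X - mean) / SD = (88 - 52.1) / 16.1
z = 35.9 / 16.1
z = 2.2298
T-score = T = 50 + 10z
Carry z at full precision (z = 35.9 / 16.1) into the conversion:
T-score = 50 + 10 * (35.9 / 16.1) = 50 + 359 / 16.1
T-score = 50 + 22.2981
T-score = 72.2981

72.2981


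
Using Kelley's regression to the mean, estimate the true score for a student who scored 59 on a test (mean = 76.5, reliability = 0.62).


T_est = rxx * X + (1 - rxx) * mean
T_est = 0.62 * 59 + 0.38 * 76.5
T_est = 36.58 + 29.07
T_est = 65.65

65.65


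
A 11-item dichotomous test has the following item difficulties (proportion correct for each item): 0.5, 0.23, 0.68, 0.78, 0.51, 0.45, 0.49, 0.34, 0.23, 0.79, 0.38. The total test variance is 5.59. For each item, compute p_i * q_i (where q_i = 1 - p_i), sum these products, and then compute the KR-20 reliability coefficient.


For each item, compute p_i * q_i:
  Item 1: 0.5 * 0.5 = 0.25
  Item 2: 0.23 * 0.77 = 0.1771
  Item 3: 0.68 * 0.32 = 0.2176
  Item 4: 0.78 * 0.22 = 0.1716
  Item 5: 0.51 * 0.49 = 0.2499
  Item 6: 0.45 * 0.55 = 0.2475
  Item 7: 0.49 * 0.51 = 0.2499
  Item 8: 0.34 * 0.66 = 0.2244
  Item 9: 0.23 * 0.77 = 0.1771
  Item 10: 0.79 * 0.21 = 0.1659
  Item 11: 0.38 * 0.62 = 0.2356
Sum(p_i * q_i) = 0.25 + 0.1771 + 0.2176 + 0.1716 + 0.2499 + 0.2475 + 0.2499 + 0.2244 + 0.1771 + 0.1659 + 0.2356 = 2.3666
KR-20 = (k/(k-1)) * (1 - Sum(p_i*q_i) / Var_total)
= (11/10) * (1 - 2.3666/5.59)
= 1.1 * 0.5766
KR-20 = 0.6343

0.6343


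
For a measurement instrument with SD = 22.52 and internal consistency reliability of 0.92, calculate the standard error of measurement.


SEM = SD * sqrt(1 - rxx)
SEM = 22.52 * sqrt(1 - 0.92)
SEM = 22.52 * sqrt(0.08) = 22.52 * 0.282843
SEM = 6.3696

6.3696


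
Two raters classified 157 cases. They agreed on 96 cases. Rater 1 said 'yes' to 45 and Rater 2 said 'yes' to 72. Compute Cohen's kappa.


P_o = 96/157 = 0.611465
P_e = (45*72 + 112*85) / 24649 = 0.517668
kappa = (P_o - P_e) / (1 - P_e)
kappa = (0.611465 - 0.517668) / (1 - 0.517668)
kappa = 0.1945

0.1945


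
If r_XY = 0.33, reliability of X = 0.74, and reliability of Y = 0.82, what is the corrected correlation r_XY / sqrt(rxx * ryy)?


r_corrected = rxy / sqrt(rxx * ryy)
= 0.33 / sqrt(0.74 * 0.82)
= 0.33 / sqrt(0.6068)
= 0.33 / 0.778974
r_corrected = 0.4236

0.4236


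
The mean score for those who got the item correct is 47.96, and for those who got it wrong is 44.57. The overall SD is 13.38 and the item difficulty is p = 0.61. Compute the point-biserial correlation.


q = 1 - p = 0.39
rpb = ((M1 - M0) / SD) * sqrt(p * q)
rpb = ((47.96 - 44.57) / 13.38) * sqrt(0.61 * 0.39)
rpb = 0.1236

0.1236


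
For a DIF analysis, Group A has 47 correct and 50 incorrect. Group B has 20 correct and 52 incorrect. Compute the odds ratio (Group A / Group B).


Odds_A = 47/50 = 0.94
Odds_B = 20/52 = 0.3846
OR = Odds_A / Odds_B = 0.94 / 0.3846
Exactly, OR = (47 * 52) / (50 * 20) = 2444 / 1000
OR = 2.444

2.444


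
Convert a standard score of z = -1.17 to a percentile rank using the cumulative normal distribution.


CDF(z) = 0.5 * (1 + erf(z/sqrt(2)))
erf(-0.8273) = -0.758
CDF = 0.121
Percentile rank = 0.121 * 100 = 12.1

12.1


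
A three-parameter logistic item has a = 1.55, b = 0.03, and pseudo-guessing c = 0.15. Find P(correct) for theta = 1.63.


logit = 1.55*(1.63 - 0.03) = 2.48
P* = 1/(1 + exp(-2.48)) = 0.9227
P = 0.15 + (1 - 0.15) * 0.9227
P = 0.9343

0.9343


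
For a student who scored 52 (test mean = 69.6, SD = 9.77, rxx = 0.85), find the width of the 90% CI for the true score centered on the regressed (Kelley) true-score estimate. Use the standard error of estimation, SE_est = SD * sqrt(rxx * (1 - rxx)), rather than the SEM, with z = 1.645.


True score estimate = 0.85*52 + 0.15*69.6 = 54.64
SE_est = SD * sqrt(rxx * (1 - rxx)) = 9.77 * sqrt(0.85 * 0.15) = 9.77 * sqrt(0.1275) = 3.488588
CI = T_est +/- z * SE_est, so width = 2 * z * SE_est = 2 * 1.645 * 3.488588
Width = 11.4775

11.4775


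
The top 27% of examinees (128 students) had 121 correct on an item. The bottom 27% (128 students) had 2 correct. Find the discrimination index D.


p_upper = 121/128 = 0.9453
p_lower = 2/128 = 0.0156
D = 0.9453 - 0.0156 = 0.9297

0.9297


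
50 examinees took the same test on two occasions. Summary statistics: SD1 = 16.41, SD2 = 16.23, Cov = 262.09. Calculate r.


r = cov(X,Y) / (SD_X * SD_Y)
r = 262.09 / (16.41 * 16.23)
r = 262.09 / 266.3343
r = 0.9841

0.9841


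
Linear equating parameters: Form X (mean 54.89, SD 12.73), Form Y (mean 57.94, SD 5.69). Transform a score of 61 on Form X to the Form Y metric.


slope = SD_Y / SD_X = 5.69 / 12.73 ~ 0.447
intercept = mean_Y - slope * mean_X = 57.94 - (5.69 / 12.73) * 54.89 ~ 33.4055
Y = slope * X + intercept. To avoid rounding drift from the rounded slope/intercept, evaluate the equivalent form Y = mean_Y + SD_Y * (X - mean_X) / SD_X at full precision:
Y = 57.94 + 5.69 * (61 - 54.89) / 12.73
Y = 57.94 + 5.69 * 6.11 / 12.73
Y = 57.94 + 34.7659 / 12.73
Y = 57.94 + 2.731
Y = 60.671

60.671


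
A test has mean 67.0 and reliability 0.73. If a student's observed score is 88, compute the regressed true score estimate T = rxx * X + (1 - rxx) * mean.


T_est = rxx * X + (1 - rxx) * mean
T_est = 0.73 * 88 + 0.27 * 67.0
T_est = 64.24 + 18.09
T_est = 82.33

82.33


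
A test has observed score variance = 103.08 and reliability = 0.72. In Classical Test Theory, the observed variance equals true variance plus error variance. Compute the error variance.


var_true = rxx * var_obs = 0.72 * 103.08 = 74.2176
var_error = var_obs - var_true
var_error = 103.08 - 74.2176
var_error = 28.8624

28.8624


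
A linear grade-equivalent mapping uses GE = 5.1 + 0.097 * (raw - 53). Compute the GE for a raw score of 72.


raw - median = 72 - 53 = 19
slope * diff = 0.097 * 19 = 1.843
GE = 5.1 + 1.843
GE = 6.943

6.943


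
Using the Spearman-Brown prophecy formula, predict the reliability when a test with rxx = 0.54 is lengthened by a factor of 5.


r_new = (n * rxx) / (1 + (n-1) * rxx)
r_new = (5 * 0.54) / (1 + 4 * 0.54)
r_new = 2.7 / 3.16
r_new = 0.8544

0.8544


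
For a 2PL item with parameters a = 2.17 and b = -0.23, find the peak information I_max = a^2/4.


For 2PL, max info at theta = b = -0.23
I_max = a^2 / 4 = 2.17^2 / 4
= 4.7089 / 4
I_max = 1.1772

1.1772


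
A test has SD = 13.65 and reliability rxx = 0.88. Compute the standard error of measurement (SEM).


SEM = SD * sqrt(1 - rxx)
SEM = 13.65 * sqrt(1 - 0.88)
SEM = 13.65 * sqrt(0.12) = 13.65 * 0.34641
SEM = 4.7285

4.7285


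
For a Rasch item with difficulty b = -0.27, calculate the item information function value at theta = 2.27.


P = 1/(1+exp(-(2.27--0.27))) = 0.9269
I = P*(1-P) = 0.9269 * 0.0731
I = 0.0678

0.0678


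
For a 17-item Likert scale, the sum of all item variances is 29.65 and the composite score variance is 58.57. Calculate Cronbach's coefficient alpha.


alpha = (k/(k-1)) * (1 - sum(si^2)/s_total^2)
= (17/16) * (1 - 29.65/58.57)
alpha = 0.5246

0.5246


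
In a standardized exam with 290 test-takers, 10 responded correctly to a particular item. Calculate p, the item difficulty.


Item difficulty p = number correct / total examinees
p = 10 / 290
p = 0.0345

0.0345


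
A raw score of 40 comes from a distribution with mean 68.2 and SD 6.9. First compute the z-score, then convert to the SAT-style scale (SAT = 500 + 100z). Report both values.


z = (X - mean) / SD = (40 - 68.2) / 6.9
z = -28.2 / 6.9
z = -4.087
SAT-scale = SAT = 500 + 100z
Carry z at full precision (z = -28.2 / 6.9) into the conversion:
SAT-scale = 500 + 100 * (-28.2 / 6.9) = 500 + -2820 / 6.9
SAT-scale = 500 + -408.6957
SAT-scale = 91.3043

91.3043


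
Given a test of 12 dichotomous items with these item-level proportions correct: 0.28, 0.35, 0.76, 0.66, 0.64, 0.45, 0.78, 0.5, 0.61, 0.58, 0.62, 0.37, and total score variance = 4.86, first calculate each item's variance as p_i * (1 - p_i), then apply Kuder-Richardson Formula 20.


For each item, compute p_i * q_i:
  Item 1: 0.28 * 0.72 = 0.2016
  Item 2: 0.35 * 0.65 = 0.2275
  Item 3: 0.76 * 0.24 = 0.1824
  Item 4: 0.66 * 0.34 = 0.2244
  Item 5: 0.64 * 0.36 = 0.2304
  Item 6: 0.45 * 0.55 = 0.2475
  Item 7: 0.78 * 0.22 = 0.1716
  Item 8: 0.5 * 0.5 = 0.25
  Item 9: 0.61 * 0.39 = 0.2379
  Item 10: 0.58 * 0.42 = 0.2436
  Item 11: 0.62 * 0.38 = 0.2356
  Item 12: 0.37 * 0.63 = 0.2331
Sum(p_i * q_i) = 0.2016 + 0.2275 + 0.1824 + 0.2244 + 0.2304 + 0.2475 + 0.1716 + 0.25 + 0.2379 + 0.2436 + 0.2356 + 0.2331 = 2.6856
KR-20 = (k/(k-1)) * (1 - Sum(p_i*q_i) / Var_total)
= (12/11) * (1 - 2.6856/4.86)
= 1.0909 * 0.4474
KR-20 = 0.4881

0.4881


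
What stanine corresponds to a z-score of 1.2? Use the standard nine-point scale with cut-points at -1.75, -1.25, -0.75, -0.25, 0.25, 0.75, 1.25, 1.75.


Stanine boundaries: [-1.75, -1.25, -0.75, -0.25, 0.25, 0.75, 1.25, 1.75]
z = 1.2
Check each boundary:
  z >= -1.75 -> could be stanine 2
  z >= -1.25 -> could be stanine 3
  z >= -0.75 -> could be stanine 4
  z >= -0.25 -> could be stanine 5
  z >= 0.25 -> could be stanine 6
  z >= 0.75 -> could be stanine 7
  z < 1.25
  z < 1.75
Highest qualifying boundary gives stanine = 7

7


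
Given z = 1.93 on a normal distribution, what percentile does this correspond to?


CDF(z) = 0.5 * (1 + erf(z/sqrt(2)))
erf(1.3647) = 0.9464
CDF = 0.9732
Percentile rank = 0.9732 * 100 = 97.32

97.32


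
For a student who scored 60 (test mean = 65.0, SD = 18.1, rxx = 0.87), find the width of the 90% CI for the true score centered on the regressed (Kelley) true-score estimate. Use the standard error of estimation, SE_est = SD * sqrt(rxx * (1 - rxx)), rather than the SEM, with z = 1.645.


True score estimate = 0.87*60 + 0.13*65.0 = 60.65
SE_est = SD * sqrt(rxx * (1 - rxx)) = 18.1 * sqrt(0.87 * 0.13) = 18.1 * sqrt(0.1131) = 6.087092
CI = T_est +/- z * SE_est, so width = 2 * z * SE_est = 2 * 1.645 * 6.087092
Width = 20.0265

20.0265


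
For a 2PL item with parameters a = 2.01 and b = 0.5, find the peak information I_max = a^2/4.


For 2PL, max info at theta = b = 0.5
I_max = a^2 / 4 = 2.01^2 / 4
= 4.0401 / 4
I_max = 1.01

1.01


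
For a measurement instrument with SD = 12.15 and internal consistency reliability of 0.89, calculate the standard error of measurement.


SEM = SD * sqrt(1 - rxx)
SEM = 12.15 * sqrt(1 - 0.89)
SEM = 12.15 * sqrt(0.11) = 12.15 * 0.331662
SEM = 4.0297

4.0297


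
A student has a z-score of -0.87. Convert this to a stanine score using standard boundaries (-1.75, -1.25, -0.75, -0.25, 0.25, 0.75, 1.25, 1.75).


Stanine boundaries: [-1.75, -1.25, -0.75, -0.25, 0.25, 0.75, 1.25, 1.75]
z = -0.87
Check each boundary:
  z >= -1.75 -> could be stanine 2
  z >= -1.25 -> could be stanine 3
  z < -0.75
  z < -0.25
  z < 0.25
  z < 0.75
  z < 1.25
  z < 1.75
Highest qualifying boundary gives stanine = 3

3


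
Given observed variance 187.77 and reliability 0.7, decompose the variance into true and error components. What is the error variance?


var_true = rxx * var_obs = 0.7 * 187.77 = 131.439
var_error = var_obs - var_true
var_error = 187.77 - 131.439
var_error = 56.331

56.331


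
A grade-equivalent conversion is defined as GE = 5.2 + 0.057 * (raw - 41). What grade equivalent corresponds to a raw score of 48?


raw - median = 48 - 41 = 7
slope * diff = 0.057 * 7 = 0.399
GE = 5.2 + 0.399
GE = 5.599

5.599


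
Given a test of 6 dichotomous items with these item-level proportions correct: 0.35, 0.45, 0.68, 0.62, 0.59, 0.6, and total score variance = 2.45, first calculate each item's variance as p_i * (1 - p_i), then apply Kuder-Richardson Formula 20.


For each item, compute p_i * q_i:
  Item 1: 0.35 * 0.65 = 0.2275
  Item 2: 0.45 * 0.55 = 0.2475
  Item 3: 0.68 * 0.32 = 0.2176
  Item 4: 0.62 * 0.38 = 0.2356
  Item 5: 0.59 * 0.41 = 0.2419
  Item 6: 0.6 * 0.4 = 0.24
Sum(p_i * q_i) = 0.2275 + 0.2475 + 0.2176 + 0.2356 + 0.2419 + 0.24 = 1.4101
KR-20 = (k/(k-1)) * (1 - Sum(p_i*q_i) / Var_total)
= (6/5) * (1 - 1.4101/2.45)
= 1.2 * 0.4244
KR-20 = 0.5093

0.5093


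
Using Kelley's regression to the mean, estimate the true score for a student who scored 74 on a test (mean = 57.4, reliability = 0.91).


T_est = rxx * X + (1 - rxx) * mean
T_est = 0.91 * 74 + 0.09 * 57.4
T_est = 67.34 + 5.166
T_est = 72.506

72.506


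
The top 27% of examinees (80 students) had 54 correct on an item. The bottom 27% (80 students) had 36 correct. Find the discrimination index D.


p_upper = 54/80 = 0.675
p_lower = 36/80 = 0.45
D = 0.675 - 0.45 = 0.225

0.225


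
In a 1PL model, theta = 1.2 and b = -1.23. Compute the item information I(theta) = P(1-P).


P = 1/(1+exp(-(1.2--1.23))) = 0.9191
I = P*(1-P) = 0.9191 * 0.0809
I = 0.0744

0.0744


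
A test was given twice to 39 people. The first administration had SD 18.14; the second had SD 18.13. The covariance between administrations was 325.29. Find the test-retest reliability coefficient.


r = cov(X,Y) / (SD_X * SD_Y)
r = 325.29 / (18.14 * 18.13)
r = 325.29 / 328.8782
r = 0.9891

0.9891


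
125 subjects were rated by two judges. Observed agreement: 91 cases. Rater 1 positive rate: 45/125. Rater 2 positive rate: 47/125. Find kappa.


P_o = 91/125 = 0.728
P_e = (45*47 + 80*78) / 15625 = 0.53472
kappa = (P_o - P_e) / (1 - P_e)
kappa = (0.728 - 0.53472) / (1 - 0.53472)
kappa = 0.4154

0.4154


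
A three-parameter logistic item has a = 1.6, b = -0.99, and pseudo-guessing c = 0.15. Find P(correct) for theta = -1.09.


logit = 1.6*(-1.09 - -0.99) = -0.16
P* = 1/(1 + exp(--0.16)) = 0.4601
P = 0.15 + (1 - 0.15) * 0.4601
P = 0.5411

0.5411


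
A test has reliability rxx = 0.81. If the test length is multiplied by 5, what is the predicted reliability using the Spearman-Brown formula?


r_new = (n * rxx) / (1 + (n-1) * rxx)
r_new = (5 * 0.81) / (1 + 4 * 0.81)
r_new = 4.05 / 4.24
r_new = 0.9552

0.9552


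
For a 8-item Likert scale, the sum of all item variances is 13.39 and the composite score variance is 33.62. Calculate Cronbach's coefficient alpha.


alpha = (k/(k-1)) * (1 - sum(si^2)/s_total^2)
= (8/7) * (1 - 13.39/33.62)
alpha = 0.6877

0.6877


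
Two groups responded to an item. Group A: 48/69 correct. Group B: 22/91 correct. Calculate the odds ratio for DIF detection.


Odds_A = 48/21 = 2.2857
Odds_B = 22/69 = 0.3188
OR = Odds_A / Odds_B = 2.2857 / 0.3188
Exactly, OR = (48 * 69) / (21 * 22) = 3312 / 462
OR = 7.1688

7.1688


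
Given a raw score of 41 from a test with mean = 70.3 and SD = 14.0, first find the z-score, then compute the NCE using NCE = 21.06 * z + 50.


z = (X - mean) / SD = (41 - 70.3) / 14.0
z = -29.3 / 14.0
z = -2.0929
NCE = NCE = 21.06z + 50
Carry z at full precision (z = -29.3 / 14.0) into the conversion:
NCE = 21.06 * (-29.3 / 14.0) + 50 = -617.058 / 14.0 + 50
NCE = -44.0756 + 50
NCE = 5.9244

5.9244


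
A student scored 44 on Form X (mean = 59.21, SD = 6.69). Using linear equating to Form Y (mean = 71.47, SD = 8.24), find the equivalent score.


slope = SD_Y / SD_X = 8.24 / 6.69 ~ 1.2317
intercept = mean_Y - slope * mean_X = 71.47 - (8.24 / 6.69) * 59.21 ~ -1.4583
Y = slope * X + intercept. To avoid rounding drift from the rounded slope/intercept, evaluate the equivalent form Y = mean_Y + SD_Y * (X - mean_X) / SD_X at full precision:
Y = 71.47 + 8.24 * (44 - 59.21) / 6.69
Y = 71.47 - 8.24 * 15.21 / 6.69
Y = 71.47 - 125.3304 / 6.69
Y = 71.47 - 18.734
Y = 52.736

52.736


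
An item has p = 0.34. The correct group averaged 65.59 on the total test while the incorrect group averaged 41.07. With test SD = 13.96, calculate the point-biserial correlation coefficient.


q = 1 - p = 0.66
rpb = ((M1 - M0) / SD) * sqrt(p * q)
rpb = ((65.59 - 41.07) / 13.96) * sqrt(0.34 * 0.66)
rpb = 0.832

0.832


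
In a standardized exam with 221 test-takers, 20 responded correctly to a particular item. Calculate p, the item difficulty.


Item difficulty p = number correct / total examinees
p = 20 / 221
p = 0.0905

0.0905


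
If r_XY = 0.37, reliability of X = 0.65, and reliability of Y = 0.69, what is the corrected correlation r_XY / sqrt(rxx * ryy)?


r_corrected = rxy / sqrt(rxx * ryy)
= 0.37 / sqrt(0.65 * 0.69)
= 0.37 / sqrt(0.4485)
= 0.37 / 0.669701
r_corrected = 0.5525

0.5525


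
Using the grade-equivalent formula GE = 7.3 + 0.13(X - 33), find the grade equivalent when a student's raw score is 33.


raw - median = 33 - 33 = 0
slope * diff = 0.13 * 0 = 0.0
GE = 7.3 + 0.0
GE = 7.3

7.3


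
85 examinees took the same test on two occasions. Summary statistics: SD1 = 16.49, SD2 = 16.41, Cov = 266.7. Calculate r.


r = cov(X,Y) / (SD_X * SD_Y)
r = 266.7 / (16.49 * 16.41)
r = 266.7 / 270.6009
r = 0.9856

0.9856


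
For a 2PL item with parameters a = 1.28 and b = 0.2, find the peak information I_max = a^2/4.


For 2PL, max info at theta = b = 0.2
I_max = a^2 / 4 = 1.28^2 / 4
= 1.6384 / 4
I_max = 0.4096

0.4096


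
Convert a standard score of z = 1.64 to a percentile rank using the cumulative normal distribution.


CDF(z) = 0.5 * (1 + erf(z/sqrt(2)))
erf(1.1597) = 0.899
CDF = 0.9495
Percentile rank = 0.9495 * 100 = 94.95

94.95


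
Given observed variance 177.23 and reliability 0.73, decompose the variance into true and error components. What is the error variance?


var_true = rxx * var_obs = 0.73 * 177.23 = 129.3779
var_error = var_obs - var_true
var_error = 177.23 - 129.3779
var_error = 47.8521

47.8521


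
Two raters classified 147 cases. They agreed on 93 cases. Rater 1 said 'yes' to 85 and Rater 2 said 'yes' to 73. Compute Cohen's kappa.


P_o = 93/147 = 0.632653
P_e = (85*73 + 62*74) / 21609 = 0.499468
kappa = (P_o - P_e) / (1 - P_e)
kappa = (0.632653 - 0.499468) / (1 - 0.499468)
kappa = 0.2661

0.2661


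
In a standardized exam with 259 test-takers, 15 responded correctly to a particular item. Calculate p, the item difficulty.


Item difficulty p = number correct / total examinees
p = 15 / 259
p = 0.0579

0.0579


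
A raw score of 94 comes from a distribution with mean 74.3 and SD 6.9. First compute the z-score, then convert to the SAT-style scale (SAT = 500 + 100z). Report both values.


z = (X - mean) / SD = (94 - 74.3) / 6.9
z = 19.7 / 6.9
z = 2.8551
SAT-scale = SAT = 500 + 100z
Carry z at full precision (z = 19.7 / 6.9) into the conversion:
SAT-scale = 500 + 100 * (19.7 / 6.9) = 500 + 1970 / 6.9
SAT-scale = 500 + 285.5072
SAT-scale = 785.5072

785.5072


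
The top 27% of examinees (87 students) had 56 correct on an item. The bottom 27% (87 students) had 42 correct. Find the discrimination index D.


p_upper = 56/87 = 0.6437
p_lower = 42/87 = 0.4828
D = 0.6437 - 0.4828 = 0.1609

0.1609


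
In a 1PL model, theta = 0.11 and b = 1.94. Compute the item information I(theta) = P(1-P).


P = 1/(1+exp(-(0.11-1.94))) = 0.1382
I = P*(1-P) = 0.1382 * 0.8618
I = 0.1191

0.1191


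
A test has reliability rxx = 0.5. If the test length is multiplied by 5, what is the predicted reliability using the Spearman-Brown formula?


r_new = (n * rxx) / (1 + (n-1) * rxx)
r_new = (5 * 0.5) / (1 + 4 * 0.5)
r_new = 2.5 / 3.0
r_new = 0.8333

0.8333


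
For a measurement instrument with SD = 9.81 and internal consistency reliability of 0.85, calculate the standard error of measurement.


SEM = SD * sqrt(1 - rxx)
SEM = 9.81 * sqrt(1 - 0.85)
SEM = 9.81 * sqrt(0.15) = 9.81 * 0.387298
SEM = 3.7994

3.7994


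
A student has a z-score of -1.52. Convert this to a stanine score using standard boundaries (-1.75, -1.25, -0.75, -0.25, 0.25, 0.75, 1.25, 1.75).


Stanine boundaries: [-1.75, -1.25, -0.75, -0.25, 0.25, 0.75, 1.25, 1.75]
z = -1.52
Check each boundary:
  z >= -1.75 -> could be stanine 2
  z < -1.25
  z < -0.75
  z < -0.25
  z < 0.25
  z < 0.75
  z < 1.25
  z < 1.75
Highest qualifying boundary gives stanine = 2

2


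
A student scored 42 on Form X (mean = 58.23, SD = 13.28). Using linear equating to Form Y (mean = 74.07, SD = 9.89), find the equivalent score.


slope = SD_Y / SD_X = 9.89 / 13.28 ~ 0.7447
intercept = mean_Y - slope * mean_X = 74.07 - (9.89 / 13.28) * 58.23 ~ 30.7044
Y = slope * X + intercept. To avoid rounding drift from the rounded slope/intercept, evaluate the equivalent form Y = mean_Y + SD_Y * (X - mean_X) / SD_X at full precision:
Y = 74.07 + 9.89 * (42 - 58.23) / 13.28
Y = 74.07 - 9.89 * 16.23 / 13.28
Y = 74.07 - 160.5147 / 13.28
Y = 74.07 - 12.087
Y = 61.983

61.983


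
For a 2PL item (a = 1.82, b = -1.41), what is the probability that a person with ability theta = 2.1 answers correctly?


a*(theta - b) = 1.82 * (2.1 - -1.41) = 6.3882
exp(-6.3882) = 0.0017
P = 1 / (1 + 0.0017)
P = 0.9983

0.9983


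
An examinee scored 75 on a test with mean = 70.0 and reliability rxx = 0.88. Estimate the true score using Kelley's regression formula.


T_est = rxx * X + (1 - rxx) * mean
T_est = 0.88 * 75 + 0.12 * 70.0
T_est = 66.0 + 8.4
T_est = 74.4

74.4


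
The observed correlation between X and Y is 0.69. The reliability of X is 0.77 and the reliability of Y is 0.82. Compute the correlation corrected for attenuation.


r_corrected = rxy / sqrt(rxx * ryy)
= 0.69 / sqrt(0.77 * 0.82)
= 0.69 / sqrt(0.6314)
= 0.69 / 0.794607
r_corrected = 0.8684

0.8684


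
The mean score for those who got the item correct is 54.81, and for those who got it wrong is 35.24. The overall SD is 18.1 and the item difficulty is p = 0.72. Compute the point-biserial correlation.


q = 1 - p = 0.28
rpb = ((M1 - M0) / SD) * sqrt(p * q)
rpb = ((54.81 - 35.24) / 18.1) * sqrt(0.72 * 0.28)
rpb = 0.4855

0.4855


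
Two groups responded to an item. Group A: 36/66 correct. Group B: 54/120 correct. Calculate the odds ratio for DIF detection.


Odds_A = 36/30 = 1.2
Odds_B = 54/66 = 0.8182
OR = Odds_A / Odds_B = 1.2 / 0.8182
Exactly, OR = (36 * 66) / (30 * 54) = 2376 / 1620
OR = 1.4667

1.4667


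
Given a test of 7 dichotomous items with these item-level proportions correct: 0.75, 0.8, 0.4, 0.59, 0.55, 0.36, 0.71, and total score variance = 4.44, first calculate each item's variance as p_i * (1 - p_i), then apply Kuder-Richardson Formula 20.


For each item, compute p_i * q_i:
  Item 1: 0.75 * 0.25 = 0.1875
  Item 2: 0.8 * 0.2 = 0.16
  Item 3: 0.4 * 0.6 = 0.24
  Item 4: 0.59 * 0.41 = 0.2419
  Item 5: 0.55 * 0.45 = 0.2475
  Item 6: 0.36 * 0.64 = 0.2304
  Item 7: 0.71 * 0.29 = 0.2059
Sum(p_i * q_i) = 0.1875 + 0.16 + 0.24 + 0.2419 + 0.2475 + 0.2304 + 0.2059 = 1.5132
KR-20 = (k/(k-1)) * (1 - Sum(p_i*q_i) / Var_total)
= (7/6) * (1 - 1.5132/4.44)
= 1.1667 * 0.6592
KR-20 = 0.7691

0.7691


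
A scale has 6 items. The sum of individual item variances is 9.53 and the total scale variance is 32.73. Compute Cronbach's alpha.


alpha = (k/(k-1)) * (1 - sum(si^2)/s_total^2)
= (6/5) * (1 - 9.53/32.73)
alpha = 0.8506

0.8506


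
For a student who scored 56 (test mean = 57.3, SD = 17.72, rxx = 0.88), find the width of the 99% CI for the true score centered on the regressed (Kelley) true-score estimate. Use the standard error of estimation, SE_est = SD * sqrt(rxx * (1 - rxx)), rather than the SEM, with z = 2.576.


True score estimate = 0.88*56 + 0.12*57.3 = 56.156
SE_est = SD * sqrt(rxx * (1 - rxx)) = 17.72 * sqrt(0.88 * 0.12) = 17.72 * sqrt(0.1056) = 5.758318
CI = T_est +/- z * SE_est, so width = 2 * z * SE_est = 2 * 2.576 * 5.758318
Width = 29.6669

29.6669


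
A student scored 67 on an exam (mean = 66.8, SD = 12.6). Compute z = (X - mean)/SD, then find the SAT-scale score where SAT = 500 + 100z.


z = (X - mean) / SD = (67 - 66.8) / 12.6
z = 0.2 / 12.6
z = 0.0159
SAT-scale = SAT = 500 + 100z
Carry z at full precision (z = 0.2 / 12.6) into the conversion:
SAT-scale = 500 + 100 * (0.2 / 12.6) = 500 + 20 / 12.6
SAT-scale = 500 + 1.5873
SAT-scale = 501.5873

501.5873


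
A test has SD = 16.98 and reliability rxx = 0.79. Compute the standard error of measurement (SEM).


SEM = SD * sqrt(1 - rxx)
SEM = 16.98 * sqrt(1 - 0.79)
SEM = 16.98 * sqrt(0.21) = 16.98 * 0.458258
SEM = 7.7812

7.7812


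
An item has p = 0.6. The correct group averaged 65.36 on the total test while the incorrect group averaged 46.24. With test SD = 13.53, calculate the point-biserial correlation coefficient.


q = 1 - p = 0.4
rpb = ((M1 - M0) / SD) * sqrt(p * q)
rpb = ((65.36 - 46.24) / 13.53) * sqrt(0.6 * 0.4)
rpb = 0.6923

0.6923


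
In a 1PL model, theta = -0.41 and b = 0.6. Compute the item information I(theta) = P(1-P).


P = 1/(1+exp(-(-0.41-0.6))) = 0.267
I = P*(1-P) = 0.267 * 0.733
I = 0.1957

0.1957


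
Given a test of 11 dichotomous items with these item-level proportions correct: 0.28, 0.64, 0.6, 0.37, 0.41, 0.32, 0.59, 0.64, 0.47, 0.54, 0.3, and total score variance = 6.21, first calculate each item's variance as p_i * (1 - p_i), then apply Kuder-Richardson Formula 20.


For each item, compute p_i * q_i:
  Item 1: 0.28 * 0.72 = 0.2016
  Item 2: 0.64 * 0.36 = 0.2304
  Item 3: 0.6 * 0.4 = 0.24
  Item 4: 0.37 * 0.63 = 0.2331
  Item 5: 0.41 * 0.59 = 0.2419
  Item 6: 0.32 * 0.68 = 0.2176
  Item 7: 0.59 * 0.41 = 0.2419
  Item 8: 0.64 * 0.36 = 0.2304
  Item 9: 0.47 * 0.53 = 0.2491
  Item 10: 0.54 * 0.46 = 0.2484
  Item 11: 0.3 * 0.7 = 0.21
Sum(p_i * q_i) = 0.2016 + 0.2304 + 0.24 + 0.2331 + 0.2419 + 0.2176 + 0.2419 + 0.2304 + 0.2491 + 0.2484 + 0.21 = 2.5444
KR-20 = (k/(k-1)) * (1 - Sum(p_i*q_i) / Var_total)
= (11/10) * (1 - 2.5444/6.21)
= 1.1 * 0.5903
KR-20 = 0.6493

0.6493


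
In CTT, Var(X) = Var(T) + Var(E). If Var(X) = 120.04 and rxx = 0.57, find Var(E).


var_true = rxx * var_obs = 0.57 * 120.04 = 68.4228
var_error = var_obs - var_true
var_error = 120.04 - 68.4228
var_error = 51.6172

51.6172


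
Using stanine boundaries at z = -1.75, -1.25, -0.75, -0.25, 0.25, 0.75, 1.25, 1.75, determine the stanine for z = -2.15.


Stanine boundaries: [-1.75, -1.25, -0.75, -0.25, 0.25, 0.75, 1.25, 1.75]
z = -2.15
Check each boundary:
  z < -1.75
  z < -1.25
  z < -0.75
  z < -0.25
  z < 0.25
  z < 0.75
  z < 1.25
  z < 1.75
Highest qualifying boundary gives stanine = 1

1


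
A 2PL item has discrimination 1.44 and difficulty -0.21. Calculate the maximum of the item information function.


For 2PL, max info at theta = b = -0.21
I_max = a^2 / 4 = 1.44^2 / 4
= 2.0736 / 4
I_max = 0.5184

0.5184


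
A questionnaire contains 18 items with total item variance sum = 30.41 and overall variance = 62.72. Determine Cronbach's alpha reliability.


alpha = (k/(k-1)) * (1 - sum(si^2)/s_total^2)
= (18/17) * (1 - 30.41/62.72)
alpha = 0.5454

0.5454


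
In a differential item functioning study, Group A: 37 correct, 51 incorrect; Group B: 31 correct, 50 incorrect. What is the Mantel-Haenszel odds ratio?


Odds_A = 37/51 = 0.7255
Odds_B = 31/50 = 0.62
OR = Odds_A / Odds_B = 0.7255 / 0.62
Exactly, OR = (37 * 50) / (51 * 31) = 1850 / 1581
OR = 1.1701

1.1701


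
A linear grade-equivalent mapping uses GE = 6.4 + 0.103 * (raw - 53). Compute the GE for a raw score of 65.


raw - median = 65 - 53 = 12
slope * diff = 0.103 * 12 = 1.236
GE = 6.4 + 1.236
GE = 7.636

7.636


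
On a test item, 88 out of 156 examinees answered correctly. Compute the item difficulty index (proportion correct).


Item difficulty p = number correct / total examinees
p = 88 / 156
p = 0.5641

0.5641


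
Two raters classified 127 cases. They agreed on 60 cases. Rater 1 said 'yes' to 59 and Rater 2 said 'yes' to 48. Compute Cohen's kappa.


P_o = 60/127 = 0.472441
P_e = (59*48 + 68*79) / 16129 = 0.508649
kappa = (P_o - P_e) / (1 - P_e)
kappa = (0.472441 - 0.508649) / (1 - 0.508649)
kappa = -0.0737

-0.0737


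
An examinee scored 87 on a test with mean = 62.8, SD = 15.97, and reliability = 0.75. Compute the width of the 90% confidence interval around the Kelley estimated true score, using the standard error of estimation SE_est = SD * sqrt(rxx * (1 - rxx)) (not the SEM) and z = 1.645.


True score estimate = 0.75*87 + 0.25*62.8 = 80.95
SE_est = SD * sqrt(rxx * (1 - rxx)) = 15.97 * sqrt(0.75 * 0.25) = 15.97 * sqrt(0.1875) = 6.915213
CI = T_est +/- z * SE_est, so width = 2 * z * SE_est = 2 * 1.645 * 6.915213
Width = 22.7511

22.7511


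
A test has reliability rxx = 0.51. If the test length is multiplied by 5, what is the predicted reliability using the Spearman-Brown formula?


r_new = (n * rxx) / (1 + (n-1) * rxx)
r_new = (5 * 0.51) / (1 + 4 * 0.51)
r_new = 2.55 / 3.04
r_new = 0.8388

0.8388


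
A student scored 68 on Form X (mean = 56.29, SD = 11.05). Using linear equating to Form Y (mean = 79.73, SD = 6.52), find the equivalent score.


slope = SD_Y / SD_X = 6.52 / 11.05 ~ 0.59
intercept = mean_Y - slope * mean_X = 79.73 - (6.52 / 11.05) * 56.29 ~ 46.5164
Y = slope * X + intercept. To avoid rounding drift from the rounded slope/intercept, evaluate the equivalent form Y = mean_Y + SD_Y * (X - mean_X) / SD_X at full precision:
Y = 79.73 + 6.52 * (68 - 56.29) / 11.05
Y = 79.73 + 6.52 * 11.71 / 11.05
Y = 79.73 + 76.3492 / 11.05
Y = 79.73 + 6.9094
Y = 86.6394

86.6394


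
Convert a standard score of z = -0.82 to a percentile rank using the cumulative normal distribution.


CDF(z) = 0.5 * (1 + erf(z/sqrt(2)))
erf(-0.5798) = -0.5878
CDF = 0.2061
Percentile rank = 0.2061 * 100 = 20.61

20.61


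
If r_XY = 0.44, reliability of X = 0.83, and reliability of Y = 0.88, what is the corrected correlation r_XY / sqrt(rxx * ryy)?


r_corrected = rxy / sqrt(rxx * ryy)
= 0.44 / sqrt(0.83 * 0.88)
= 0.44 / sqrt(0.7304)
= 0.44 / 0.854634
r_corrected = 0.5148

0.5148


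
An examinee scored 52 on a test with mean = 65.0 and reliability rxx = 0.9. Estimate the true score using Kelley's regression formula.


T_est = rxx * X + (1 - rxx) * mean
T_est = 0.9 * 52 + 0.1 * 65.0
T_est = 46.8 + 6.5
T_est = 53.3

53.3


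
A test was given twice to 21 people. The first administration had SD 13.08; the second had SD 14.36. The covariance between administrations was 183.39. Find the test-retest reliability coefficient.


r = cov(X,Y) / (SD_X * SD_Y)
r = 183.39 / (13.08 * 14.36)
r = 183.39 / 187.8288
r = 0.9764

0.9764


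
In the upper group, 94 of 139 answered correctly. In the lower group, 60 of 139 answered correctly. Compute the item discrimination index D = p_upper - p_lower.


p_upper = 94/139 = 0.6763
p_lower = 60/139 = 0.4317
D = 0.6763 - 0.4317 = 0.2446

0.2446


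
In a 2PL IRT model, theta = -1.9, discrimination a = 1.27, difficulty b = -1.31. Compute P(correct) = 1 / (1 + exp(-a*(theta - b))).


a*(theta - b) = 1.27 * (-1.9 - -1.31) = -0.7493
exp(--0.7493) = 2.1155
P = 1 / (1 + 2.1155)
P = 0.321

0.321


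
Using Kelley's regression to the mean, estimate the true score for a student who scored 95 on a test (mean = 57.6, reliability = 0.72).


T_est = rxx * X + (1 - rxx) * mean
T_est = 0.72 * 95 + 0.28 * 57.6
T_est = 68.4 + 16.128
T_est = 84.528

84.528


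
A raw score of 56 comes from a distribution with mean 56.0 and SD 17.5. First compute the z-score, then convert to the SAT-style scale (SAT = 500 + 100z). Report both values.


z = (X - mean) / SD = (56 - 56.0) / 17.5
z = 0.0 / 17.5
z = 0.0
SAT-scale = SAT = 500 + 100z
Carry z at full precision (z = 0.0 / 17.5) into the conversion:
SAT-scale = 500 + 100 * (0.0 / 17.5) = 500 + 0 / 17.5
SAT-scale = 500 + 0.0
SAT-scale = 500.0

500.0


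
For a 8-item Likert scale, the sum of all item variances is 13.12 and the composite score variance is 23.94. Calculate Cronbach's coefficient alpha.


alpha = (k/(k-1)) * (1 - sum(si^2)/s_total^2)
= (8/7) * (1 - 13.12/23.94)
alpha = 0.5165

0.5165


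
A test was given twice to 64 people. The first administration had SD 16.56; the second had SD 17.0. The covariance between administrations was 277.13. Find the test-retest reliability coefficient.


r = cov(X,Y) / (SD_X * SD_Y)
r = 277.13 / (16.56 * 17.0)
r = 277.13 / 281.52
r = 0.9844

0.9844


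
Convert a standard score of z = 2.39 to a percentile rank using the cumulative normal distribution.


CDF(z) = 0.5 * (1 + erf(z/sqrt(2)))
erf(1.69) = 0.9832
CDF = 0.9916
Percentile rank = 0.9916 * 100 = 99.16

99.16


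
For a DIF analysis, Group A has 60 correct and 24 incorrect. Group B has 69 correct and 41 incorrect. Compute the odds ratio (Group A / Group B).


Odds_A = 60/24 = 2.5
Odds_B = 69/41 = 1.6829
OR = Odds_A / Odds_B = 2.5 / 1.6829
Exactly, OR = (60 * 41) / (24 * 69) = 2460 / 1656
OR = 1.4855

1.4855


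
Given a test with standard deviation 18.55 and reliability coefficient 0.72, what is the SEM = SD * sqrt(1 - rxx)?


SEM = SD * sqrt(1 - rxx)
SEM = 18.55 * sqrt(1 - 0.72)
SEM = 18.55 * sqrt(0.28) = 18.55 * 0.52915
SEM = 9.8157

9.8157


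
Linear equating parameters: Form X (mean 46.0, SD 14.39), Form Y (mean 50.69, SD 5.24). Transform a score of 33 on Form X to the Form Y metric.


slope = SD_Y / SD_X = 5.24 / 14.39 ~ 0.3641
intercept = mean_Y - slope * mean_X = 50.69 - (5.24 / 14.39) * 46.0 ~ 33.9395
Y = slope * X + intercept. To avoid rounding drift from the rounded slope/intercept, evaluate the equivalent form Y = mean_Y + SD_Y * (X - mean_X) / SD_X at full precision:
Y = 50.69 + 5.24 * (33 - 46.0) / 14.39
Y = 50.69 - 5.24 * 13.0 / 14.39
Y = 50.69 - 68.12 / 14.39
Y = 50.69 - 4.7338
Y = 45.9562

45.9562


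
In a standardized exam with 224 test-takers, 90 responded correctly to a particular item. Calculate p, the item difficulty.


Item difficulty p = number correct / total examinees
p = 90 / 224
p = 0.4018

0.4018


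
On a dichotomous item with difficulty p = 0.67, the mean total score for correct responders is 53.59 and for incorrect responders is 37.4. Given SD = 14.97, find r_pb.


q = 1 - p = 0.33
rpb = ((M1 - M0) / SD) * sqrt(p * q)
rpb = ((53.59 - 37.4) / 14.97) * sqrt(0.67 * 0.33)
rpb = 0.5085

0.5085


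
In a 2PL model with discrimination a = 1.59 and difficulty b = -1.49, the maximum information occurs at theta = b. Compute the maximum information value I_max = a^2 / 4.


For 2PL, max info at theta = b = -1.49
I_max = a^2 / 4 = 1.59^2 / 4
= 2.5281 / 4
I_max = 0.632

0.632


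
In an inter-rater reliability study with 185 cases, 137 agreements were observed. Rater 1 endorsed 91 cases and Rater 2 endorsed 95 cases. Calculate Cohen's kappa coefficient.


P_o = 137/185 = 0.740541
P_e = (91*95 + 94*90) / 34225 = 0.499781
kappa = (P_o - P_e) / (1 - P_e)
kappa = (0.740541 - 0.499781) / (1 - 0.499781)
kappa = 0.4813

0.4813


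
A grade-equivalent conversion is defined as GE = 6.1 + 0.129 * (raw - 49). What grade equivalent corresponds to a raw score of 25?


raw - median = 25 - 49 = -24
slope * diff = 0.129 * -24 = -3.096
GE = 6.1 + -3.096
GE = 3.004

3.004
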